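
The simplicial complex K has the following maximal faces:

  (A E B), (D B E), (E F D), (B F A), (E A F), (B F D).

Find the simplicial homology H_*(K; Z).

H_0 = Z,  H_1 = 0,  H_2 = Z.

Order the vertices as A < B < D < E < F. Listing each simplex with vertices in this order, K has dimension 2 with simplices:

  0-simplices (5): A, B, D, E, F
  1-simplices (9): AB, AE, AF, BD, BE, BF, DE, DF, EF
  2-simplices (6): ABE, ABF, AEF, BDE, BDF, DEF

Hence C_0 ≅ Z^5, C_1 ≅ Z^9, C_2 ≅ Z^6.

Boundary ∂_1: C_1 → C_0 is given by ∂[p,q] = [q] − [p]. For instance
  ∂AB = B − A.
The resulting 5×9 matrix has rank 4, and its Smith normal form has invariant factors (1,1,1,1).

∂_2: C_2 → C_1 sends each 2-simplex [p,q,r] to [q,r] − [p,r] + [p,q]. For instance
  ∂ABE = BE − AE + AB,
  ∂BDF = DF − BF + BD.
As a 9×6 matrix over Z this has rank 5, with invariant factors (1,1,1,1,1).

From H_k ≅ ker(∂_k) / im(∂_{k+1}) we obtain:

  H_0: rank C_0 − rank ∂_1 = 5 − 4 = 1, and the invariant factors of ∂_1 are all 1, so H_0 ≅ Z.
  H_1: rank ker ∂_1 − rank ∂_2 = (9 − 4) − 5 = 0, and the invariant factors of ∂_2 are all 1, so H_1 ≅ 0.
  H_2: rank ker ∂_2 − rank ∂_3 = (6 − 5) − 0 = 1, and there is no ∂_3, so H_2 ≅ Z.

As a check, the Euler characteristic is 5 − 9 + 6 = 2, which agrees with 1 − 0 + 1 = 2.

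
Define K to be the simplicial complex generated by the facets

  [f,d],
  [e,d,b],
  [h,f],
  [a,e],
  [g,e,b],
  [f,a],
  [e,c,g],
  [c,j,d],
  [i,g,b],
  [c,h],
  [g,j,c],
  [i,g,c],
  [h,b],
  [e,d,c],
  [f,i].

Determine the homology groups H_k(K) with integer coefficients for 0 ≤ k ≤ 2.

H_0 ≅ Z,  H_1 ≅ Z^4,  H_2 = 0.

We work with the vertex ordering a < b < c < d < e < f < g < h < i < j. The simplices of K, each written with vertices in increasing order, are:

  0-simplices (10): a, b, c, d, e, f, g, h, i, j
  1-simplices (21): ae, af, bd, be, bg, bh, bi, cd, ce, cg, ch, ci, cj, de, df, dj, eg, fh, fi, gi, gj
  2-simplices (8): bde, beg, bgi, cde, cdj, ceg, cgi, cgj

so the chain groups are C_0 ≅ Z^10, C_1 ≅ Z^21, C_2 ≅ Z^8.

∂_1: C_1 → C_0 sends each edge [p,q] (with p < q) to q − p. For instance
  ∂gj = j − g.
The 10×21 boundary matrix has rank 9 and Smith normal form diag(1,1,1,1,1,1,1,1,1).

The boundary map ∂_2: C_2 → C_1 acts by ∂[p,q,r] = [q,r] − [p,r] + [p,q]. For instance
  ∂bde = de − be + bd,
  ∂cdj = dj − cj + cd.
As a 21×8 matrix over Z this has rank 8, with invariant factors (1,1,1,1,1,1,1,1).

Computing H_k = (kernel of ∂_k) / (image of ∂_{k+1}):

  H_0: rank C_0 − rank ∂_1 = 10 − 9 = 1, and the invariant factors of ∂_1 are all 1, so H_0 ≅ Z.
  H_1: rank ker ∂_1 − rank ∂_2 = (21 − 9) − 8 = 4, and the invariant factors of ∂_2 are all 1, so H_1 ≅ Z^4.
  H_2: rank ker ∂_2 − rank ∂_3 = (8 − 8) − 0 = 0, and there is no ∂_3, so H_2 ≅ 0.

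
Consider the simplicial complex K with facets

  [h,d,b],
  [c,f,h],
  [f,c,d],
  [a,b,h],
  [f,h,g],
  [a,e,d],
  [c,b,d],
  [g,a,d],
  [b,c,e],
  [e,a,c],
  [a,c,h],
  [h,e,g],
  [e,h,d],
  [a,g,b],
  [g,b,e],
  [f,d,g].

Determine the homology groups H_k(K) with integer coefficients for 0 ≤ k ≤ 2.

Order the vertices as a < b < c < d < e < f < g < h. Listing each simplex with vertices in this order, K has dimension 2 with simplices:

  0-simplices (8): a, b, c, d, e, f, g, h
  1-simplices (24): ab, ac, ad, ae, ag, ah, bc, bd, be, bg, bh, cd, ce, cf, ch, de, df, dg, dh, eg, eh, fg, fh, gh
  2-simplices (16): abg, abh, ace, ach, ade, adg, bcd, bce, bdh, beg, cdf, cfh, deh, dfg, egh, fgh

Hence C_0 ≅ Z^8, C_1 ≅ Z^24, C_2 ≅ Z^16.

Boundary ∂_1: C_1 → C_0 is given by ∂[p,q] = [q] − [p]. For instance
  ∂cf = f − c.
The 8×24 boundary matrix has rank 7 and Smith normal form diag(1,1,1,1,1,1,1).

∂_2: C_2 → C_1 maps a triangle to the signed sum of its edges. For instance
  ∂egh = gh − eh + eg,
  ∂bcd = cd − bd + bc.
As a 24×16 matrix over Z this has rank 15, with invariant factors (1,1,1,1,1,1,1,1,1,1,1,1,1,1,1).

Now H_k = ker ∂_k / im ∂_{k+1}, so:

  H_0: rank C_0 − rank ∂_1 = 8 − 7 = 1, and the invariant factors of ∂_1 are all 1, so H_0 = Z.
  H_1: rank ker ∂_1 − rank ∂_2 = (24 − 7) − 15 = 2, and the invariant factors of ∂_2 are all 1, so H_1 = Z^2.
  H_2: rank ker ∂_2 − rank ∂_3 = (16 − 15) − 0 = 1, and there is no ∂_3, so H_2 = Z.

As a check, the Euler characteristic is 8 − 24 + 16 = 0, which agrees with 1 − 2 + 1 = 0.

H_0 ≅ Z,  H_1 ≅ Z^2,  H_2 ≅ Z.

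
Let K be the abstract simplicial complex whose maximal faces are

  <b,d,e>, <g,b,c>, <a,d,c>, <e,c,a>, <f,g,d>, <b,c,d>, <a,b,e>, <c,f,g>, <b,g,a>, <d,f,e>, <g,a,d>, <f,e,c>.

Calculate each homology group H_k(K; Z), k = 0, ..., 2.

Order the vertices as a < b < c < d < e < f < g. Listing each simplex with vertices in this order, K has dimension 2 with simplices:

  0-simplices (7): a, b, c, d, e, f, g
  1-simplices (18): ab, ac, ad, ae, ag, bc, bd, be, bg, cd, ce, cf, cg, de, df, dg, ef, fg
  2-simplices (12): abe, abg, acd, ace, adg, bcd, bcg, bde, cef, cfg, def, dfg

so the chain groups are C_0 ≅ Z^7, C_1 ≅ Z^18, C_2 ≅ Z^12.

The boundary map ∂_1: C_1 → C_0 is given by ∂[p,q] = [q] − [p]. For instance
  ∂bd = d − b.
This gives a 7×18 integer matrix of rank 6; reducing to Smith normal form yields diagonal entries (1,1,1,1,1,1).

Boundary ∂_2: C_2 → C_1 sends each 2-simplex [p,q,r] to [q,r] − [p,r] + [p,q]. For instance
  ∂acd = cd − ad + ac,
  ∂dfg = fg − dg + df.
The 18×12 boundary matrix has rank 12 and Smith normal form diag(1,1,1,1,1,1,1,1,1,1,1,2).

From H_k ≅ ker(∂_k) / im(∂_{k+1}) we obtain:

  H_0: rank C_0 − rank ∂_1 = 7 − 6 = 1, and the invariant factors of ∂_1 are all 1, so H_0 = Z.
  H_1: rank ker ∂_1 − rank ∂_2 = (18 − 6) − 12 = 0, and ∂_2 has invariant factor 2 > 1, so H_1 = Z/2Z.
  H_2: rank ker ∂_2 − rank ∂_3 = (12 − 12) − 0 = 0, and there is no ∂_3, so H_2 = 0.

(K is a triangulation of the real projective plane RP^2.)

H_0 ≅ Z,  H_1 ≅ Z/2Z,  H_2 = 0.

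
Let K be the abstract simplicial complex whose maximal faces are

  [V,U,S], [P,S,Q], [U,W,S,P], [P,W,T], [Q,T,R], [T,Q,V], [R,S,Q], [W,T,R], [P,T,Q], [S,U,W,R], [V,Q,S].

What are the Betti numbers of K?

b_0 = 1, b_1 = 0, b_2 = 1, b_3 = 0.

We work with the vertex ordering P < Q < R < S < T < U < V < W. The simplices of K, each written with vertices in increasing order, are:

  0-simplices (8): P, Q, R, S, T, U, V, W
  1-simplices (20): PQ, PS, PT, PU, PW, QR, QS, QT, QV, RS, RT, RU, RW, SU, SV, SW, TV, TW, UV, UW
  2-simplices (16): PQS, PQT, PSU, PSW, PTW, PUW, QRS, QRT, QSV, QTV, RSU, RSW, RTW, RUW, SUV, SUW
  3-simplices (2): PSUW, RSUW

so the chain groups are C_0 ≅ Z^8, C_1 ≅ Z^20, C_2 ≅ Z^16, C_3 ≅ Z^2.

∂_1: C_1 → C_0 sends each edge [p,q] (with p < q) to q − p.
The resulting 8×20 matrix has rank 7, and its Smith normal form has invariant factors (1,1,1,1,1,1,1).

Boundary ∂_2: C_2 → C_1 sends each 2-simplex [p,q,r] to [q,r] − [p,r] + [p,q]. For instance
  ∂PQT = QT − PT + PQ,
  ∂RSU = SU − RU + RS.
The resulting 20×16 matrix has rank 13, and its Smith normal form has invariant factors (1,1,1,1,1,1,1,1,1,1,1,1,1).

∂_3: C_3 → C_2 sends each 3-simplex σ to the alternating sum Σ_i (−1)^i (σ with its i-th vertex removed). For instance
  ∂RSUW = SUW − RUW + RSW − RSU,
  ∂PSUW = SUW − PUW + PSW − PSU.
This gives a 16×2 integer matrix of rank 2; reducing to Smith normal form yields diagonal entries (1,1).

Now H_k = ker ∂_k / im ∂_{k+1}, so:

  H_0: rank C_0 − rank ∂_1 = 8 − 7 = 1, and the invariant factors of ∂_1 are all 1, so H_0 = Z.
  H_1: rank ker ∂_1 − rank ∂_2 = (20 − 7) − 13 = 0, and the invariant factors of ∂_2 are all 1, so H_1 = 0.
  H_2: rank ker ∂_2 − rank ∂_3 = (16 − 13) − 2 = 1, and the invariant factors of ∂_3 are all 1, so H_2 = Z.
  H_3: rank ker ∂_3 − rank ∂_4 = (2 − 2) − 0 = 0, and there is no ∂_4, so H_3 = 0.

As a check, the Euler characteristic is 8 − 20 + 16 − 2 = 2, which agrees with 1 − 0 + 1 − 0 = 2.

Hence the Betti numbers are b_0 = 1, b_1 = 0, b_2 = 1, b_3 = 0.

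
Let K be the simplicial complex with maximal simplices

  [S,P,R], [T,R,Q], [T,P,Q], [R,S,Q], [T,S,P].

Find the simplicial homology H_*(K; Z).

H_0 ≅ Z,  H_1 ≅ Z,  H_2 = 0.

Fix the vertex order P < Q < R < S < T and write every simplex with vertices in increasing order. Then dim K = 2 and the simplices of K are:

  0-simplices (5): P, Q, R, S, T
  1-simplices (10): PQ, PR, PS, PT, QR, QS, QT, RS, RT, ST
  2-simplices (5): PQT, PRS, PST, QRS, QRT

so the chain groups are C_0 ≅ Z^5, C_1 ≅ Z^10, C_2 ≅ Z^5.

Boundary ∂_1: C_1 → C_0 maps an edge to its endpoints' difference, ∂[p,q] = q − p.
This gives a 5×10 integer matrix of rank 4; reducing to Smith normal form yields diagonal entries (1,1,1,1).

The boundary map ∂_2: C_2 → C_1 sends each 2-simplex [p,q,r] to [q,r] − [p,r] + [p,q]. For instance
  ∂QRS = RS − QS + QR,
  ∂PRS = RS − PS + PR.
The 10×5 boundary matrix has rank 5 and Smith normal form diag(1,1,1,1,1).

Now H_k = ker ∂_k / im ∂_{k+1}, so:

  H_0: rank C_0 − rank ∂_1 = 5 − 4 = 1, and the invariant factors of ∂_1 are all 1, so H_0 = Z.
  H_1: rank ker ∂_1 − rank ∂_2 = (10 − 4) − 5 = 1, and the invariant factors of ∂_2 are all 1, so H_1 = Z.
  H_2: rank ker ∂_2 − rank ∂_3 = (5 − 5) − 0 = 0, and there is no ∂_3, so H_2 = 0.

(K is a triangulation of the Möbius band.)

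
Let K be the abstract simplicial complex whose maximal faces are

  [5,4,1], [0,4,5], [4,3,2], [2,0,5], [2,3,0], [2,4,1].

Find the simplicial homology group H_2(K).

H_2 ≅ 0.

Take the total order 0 < 1 < 2 < 3 < 4 < 5 on the vertex set. Then K (dimension 2) consists of the simplices:

  0-simplices (6): [0], [1], [2], [3], [4], [5]
  1-simplices (12): [0,2], [0,3], [0,4], [0,5], [1,2], [1,4], [1,5], [2,3], [2,4], [2,5], [3,4], [4,5]
  2-simplices (6): [0,2,3], [0,2,5], [0,4,5], [1,2,4], [1,4,5], [2,3,4]

giving chain groups C_0 ≅ Z^6, C_1 ≅ Z^12, C_2 ≅ Z^6.

The boundary map ∂_1: C_1 → C_0 maps an edge to its endpoints' difference, ∂[p,q] = q − p. For instance
  ∂[2,4] = [4] − [2].
The resulting 6×12 matrix has rank 5, and its Smith normal form has invariant factors (1,1,1,1,1).

The boundary map ∂_2: C_2 → C_1 acts by ∂[p,q,r] = [q,r] − [p,r] + [p,q]. For instance
  ∂[1,4,5] = [4,5] − [1,5] + [1,4],
  ∂[2,3,4] = [3,4] − [2,4] + [2,3].
As a 12×6 matrix over Z this has rank 6, with invariant factors (1,1,1,1,1,1).

Computing H_k = (kernel of ∂_k) / (image of ∂_{k+1}):

  H_2: rank ker ∂_2 − rank ∂_3 = (6 − 6) − 0 = 0, and there is no ∂_3, so H_2 ≅ 0.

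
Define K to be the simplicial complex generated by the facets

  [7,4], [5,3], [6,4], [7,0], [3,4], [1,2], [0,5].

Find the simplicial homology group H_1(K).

We work with the vertex ordering 0 < 1 < 2 < 3 < 4 < 5 < 6 < 7. The simplices of K, each written with vertices in increasing order, are:

  0-simplices (8): [0], [1], [2], [3], [4], [5], [6], [7]
  1-simplices (7): [0,5], [0,7], [1,2], [3,4], [3,5], [4,6], [4,7]

giving chain groups C_0 ≅ Z^8, C_1 ≅ Z^7.

Boundary ∂_1: C_1 → C_0 sends each edge [p,q] (with p < q) to q − p.
This gives a 8×7 integer matrix of rank 6; reducing to Smith normal form yields diagonal entries (1,1,1,1,1,1).

Reading off H_k = ker ∂_k / im ∂_{k+1}:

  H_1: rank ker ∂_1 − rank ∂_2 = (7 − 6) − 0 = 1, and there is no ∂_2, so H_1 ≅ Z.

H_1 = Z.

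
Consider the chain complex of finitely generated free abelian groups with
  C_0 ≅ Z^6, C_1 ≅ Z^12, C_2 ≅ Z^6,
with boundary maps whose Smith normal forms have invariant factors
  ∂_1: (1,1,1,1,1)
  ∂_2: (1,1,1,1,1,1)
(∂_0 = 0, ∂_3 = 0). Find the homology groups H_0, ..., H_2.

H_0 = Z,  H_1 = Z,  H_2 = 0.

H_0: b_0 = 6 − 0 − 5 = 1; torsion from ∂_1 factors > 1: none. So H_0 = Z.
H_1: b_1 = 12 − 5 − 6 = 1; torsion from ∂_2 factors > 1: none. So H_1 = Z.
H_2: b_2 = 6 − 6 − 0 = 0; torsion from ∂_3 factors > 1: none. So H_2 = 0.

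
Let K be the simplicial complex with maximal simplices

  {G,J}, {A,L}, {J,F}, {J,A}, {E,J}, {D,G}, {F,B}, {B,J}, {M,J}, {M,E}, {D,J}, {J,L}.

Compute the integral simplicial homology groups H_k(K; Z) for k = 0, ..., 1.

H_0 ≅ Z,  H_1 ≅ Z^4.

Order the vertices as A < B < D < E < F < G < J < L < M. Listing each simplex with vertices in this order, K has dimension 1 with simplices:

  0-simplices (9): A, B, D, E, F, G, J, L, M
  1-simplices (12): AJ, AL, BF, BJ, DG, DJ, EJ, EM, FJ, GJ, JL, JM

giving chain groups C_0 ≅ Z^9, C_1 ≅ Z^12.

Boundary ∂_1: C_1 → C_0 is given by ∂[p,q] = [q] − [p]. For instance
  ∂EM = M − E.
This gives a 9×12 integer matrix of rank 8; reducing to Smith normal form yields diagonal entries (1,1,1,1,1,1,1,1).

Reading off H_k = ker ∂_k / im ∂_{k+1}:

  H_0: rank C_0 − rank ∂_1 = 9 − 8 = 1, and the invariant factors of ∂_1 are all 1, so H_0 = Z.
  H_1: rank ker ∂_1 − rank ∂_2 = (12 − 8) − 0 = 4, and there is no ∂_2, so H_1 = Z^4.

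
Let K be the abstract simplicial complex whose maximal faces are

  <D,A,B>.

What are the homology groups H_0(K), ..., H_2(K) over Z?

H_0 = Z,  H_1 = 0,  H_2 = 0.

K has 3 vertices, 3 edges, 1 triangle.
rank ∂_0 = 0, rank ∂_1 = 2 ⇒ b_0 = 3 − 0 − 2 = 1; all invariant factors of ∂_1 are 1 so no torsion. So H_0 ≅ Z.
rank ∂_1 = 2, rank ∂_2 = 1 ⇒ b_1 = 3 − 2 − 1 = 0; all invariant factors of ∂_2 are 1 so no torsion. So H_1 ≅ 0.
rank ∂_2 = 1, rank ∂_3 = 0 ⇒ b_2 = 1 − 1 − 0 = 0. So H_2 ≅ 0.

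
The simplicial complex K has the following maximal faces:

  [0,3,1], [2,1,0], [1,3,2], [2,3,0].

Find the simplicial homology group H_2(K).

H_2 = Z.

We work with the vertex ordering 0 < 1 < 2 < 3. The simplices of K, each written with vertices in increasing order, are:

  0-simplices (4): [0], [1], [2], [3]
  1-simplices (6): [0,1], [0,2], [0,3], [1,2], [1,3], [2,3]
  2-simplices (4): [0,1,2], [0,1,3], [0,2,3], [1,2,3]

so the chain groups are C_0 ≅ Z^4, C_1 ≅ Z^6, C_2 ≅ Z^4.

∂_1: C_1 → C_0 maps an edge to its endpoints' difference, ∂[p,q] = q − p.
As a 4×6 matrix over Z this has rank 3, with invariant factors (1,1,1).

The boundary map ∂_2: C_2 → C_1 acts by ∂[p,q,r] = [q,r] − [p,r] + [p,q]. For instance
  ∂[1,2,3] = [2,3] − [1,3] + [1,2],
  ∂[0,1,2] = [1,2] − [0,2] + [0,1].
The 6×4 boundary matrix has rank 3 and Smith normal form diag(1,1,1).

Reading off H_k = ker ∂_k / im ∂_{k+1}:

  H_2: rank ker ∂_2 − rank ∂_3 = (4 − 3) − 0 = 1, and there is no ∂_3, so H_2 ≅ Z.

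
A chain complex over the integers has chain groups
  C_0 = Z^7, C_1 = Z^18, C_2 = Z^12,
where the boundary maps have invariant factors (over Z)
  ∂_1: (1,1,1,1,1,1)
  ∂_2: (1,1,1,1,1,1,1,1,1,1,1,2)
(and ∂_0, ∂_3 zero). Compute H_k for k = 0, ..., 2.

H_0: b_0 = 7 − 0 − 6 = 1; torsion from ∂_1 factors > 1: none. So H_0 ≅ Z.
H_1: b_1 = 18 − 6 − 12 = 0; torsion from ∂_2 factors > 1: [2]. So H_1 ≅ Z_2.
H_2: b_2 = 12 − 12 − 0 = 0; torsion from ∂_3 factors > 1: none. So H_2 ≅ 0.

H_0 ≅ Z,  H_1 ≅ Z_2,  H_2 = 0.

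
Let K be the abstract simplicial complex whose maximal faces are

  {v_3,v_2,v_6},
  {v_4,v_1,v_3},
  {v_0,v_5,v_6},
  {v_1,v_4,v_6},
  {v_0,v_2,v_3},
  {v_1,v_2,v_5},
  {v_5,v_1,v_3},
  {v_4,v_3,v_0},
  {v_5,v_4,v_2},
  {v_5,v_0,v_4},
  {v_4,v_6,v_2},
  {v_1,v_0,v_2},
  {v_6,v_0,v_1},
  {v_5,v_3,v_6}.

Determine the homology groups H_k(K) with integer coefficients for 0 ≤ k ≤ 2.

We work with the vertex ordering v_0 < v_1 < v_2 < v_3 < v_4 < v_5 < v_6. The simplices of K, each written with vertices in increasing order, are:

  0-simplices (7): [v_0], [v_1], [v_2], [v_3], [v_4], [v_5], [v_6]
  1-simplices (21): (21 of them)
  2-simplices (14): (14 of them)

giving chain groups C_0 ≅ Z^7, C_1 ≅ Z^21, C_2 ≅ Z^14.

Boundary ∂_1: C_1 → C_0 sends each edge [p,q] (with p < q) to q − p.
As a 7×21 matrix over Z this has rank 6, with invariant factors (1,1,1,1,1,1).

∂_2: C_2 → C_1 maps a triangle to the signed sum of its edges. For instance
  ∂[v_0,v_3,v_4] = [v_3,v_4] − [v_0,v_4] + [v_0,v_3],
  ∂[v_1,v_4,v_6] = [v_4,v_6] − [v_1,v_6] + [v_1,v_4].
This gives a 21×14 integer matrix of rank 13; reducing to Smith normal form yields diagonal entries (1,1,1,1,1,1,1,1,1,1,1,1,1).

Computing H_k = (kernel of ∂_k) / (image of ∂_{k+1}):

  H_0: rank C_0 − rank ∂_1 = 7 − 6 = 1, and the invariant factors of ∂_1 are all 1, so H_0 ≅ Z.
  H_1: rank ker ∂_1 − rank ∂_2 = (21 − 6) − 13 = 2, and the invariant factors of ∂_2 are all 1, so H_1 ≅ Z^2.
  H_2: rank ker ∂_2 − rank ∂_3 = (14 − 13) − 0 = 1, and there is no ∂_3, so H_2 ≅ Z.

H_0 ≅ Z,  H_1 ≅ Z^2,  H_2 ≅ Z.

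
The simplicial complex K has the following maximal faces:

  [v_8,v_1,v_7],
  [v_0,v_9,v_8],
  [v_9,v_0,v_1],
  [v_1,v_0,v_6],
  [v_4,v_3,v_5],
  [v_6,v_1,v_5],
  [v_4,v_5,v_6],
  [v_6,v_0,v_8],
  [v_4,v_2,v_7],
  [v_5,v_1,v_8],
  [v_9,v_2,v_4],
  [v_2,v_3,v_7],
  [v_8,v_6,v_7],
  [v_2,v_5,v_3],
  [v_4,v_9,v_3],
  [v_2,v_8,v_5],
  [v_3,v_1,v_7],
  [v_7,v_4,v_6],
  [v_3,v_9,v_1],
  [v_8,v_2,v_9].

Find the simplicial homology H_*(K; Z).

K has 10 vertices, 30 edges, 20 triangles.
rank ∂_0 = 0, rank ∂_1 = 9 ⇒ b_0 = 10 − 0 − 9 = 1; all invariant factors of ∂_1 are 1 so no torsion. So H_0 = Z.
rank ∂_1 = 9, rank ∂_2 = 20 ⇒ b_1 = 30 − 9 − 20 = 1; ∂_2 has invariant factor(s) [2] giving torsion. So H_1 = Z ⊕ Z/2.
rank ∂_2 = 20, rank ∂_3 = 0 ⇒ b_2 = 20 − 20 − 0 = 0. So H_2 = 0.

H_0 = Z,  H_1 = Z ⊕ Z/2,  H_2 = 0.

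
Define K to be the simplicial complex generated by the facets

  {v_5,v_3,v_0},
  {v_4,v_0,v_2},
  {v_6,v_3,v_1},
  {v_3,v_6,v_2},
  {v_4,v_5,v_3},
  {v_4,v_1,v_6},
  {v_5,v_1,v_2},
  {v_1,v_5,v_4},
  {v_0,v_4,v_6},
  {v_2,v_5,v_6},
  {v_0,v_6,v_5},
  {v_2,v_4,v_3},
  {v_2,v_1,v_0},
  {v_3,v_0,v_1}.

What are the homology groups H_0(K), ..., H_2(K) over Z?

H_0 = Z,  H_1 = Z^2,  H_2 = Z.

K has 7 vertices, 21 edges, 14 triangles.
rank ∂_0 = 0, rank ∂_1 = 6 ⇒ b_0 = 7 − 0 − 6 = 1; all invariant factors of ∂_1 are 1 so no torsion. So H_0 = Z.
rank ∂_1 = 6, rank ∂_2 = 13 ⇒ b_1 = 21 − 6 − 13 = 2; all invariant factors of ∂_2 are 1 so no torsion. So H_1 = Z^2.
rank ∂_2 = 13, rank ∂_3 = 0 ⇒ b_2 = 14 − 13 − 0 = 1. So H_2 = Z.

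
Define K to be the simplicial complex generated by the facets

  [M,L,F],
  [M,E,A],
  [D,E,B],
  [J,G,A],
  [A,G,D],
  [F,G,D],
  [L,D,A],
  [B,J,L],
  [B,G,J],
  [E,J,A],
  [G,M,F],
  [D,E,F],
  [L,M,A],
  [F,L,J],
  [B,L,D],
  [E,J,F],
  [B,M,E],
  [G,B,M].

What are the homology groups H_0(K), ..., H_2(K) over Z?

H_0 = Z,  H_1 = Z^2,  H_2 = Z.

Order the vertices as A < B < D < E < F < G < J < L < M. Listing each simplex with vertices in this order, K has dimension 2 with simplices:

  0-simplices (9): A, B, D, E, F, G, J, L, M
  1-simplices (27): AD, AE, AG, AJ, AL, AM, BD, BE, BG, BJ, BL, BM, DE, DF, DG, DL, EF, EJ, EM, FG, FJ, FL, FM, GJ, GM, JL, LM
  2-simplices (18): ADG, ADL, AEJ, AEM, AGJ, ALM, BDE, BDL, BEM, BGJ, BGM, BJL, DEF, DFG, EFJ, FGM, FJL, FLM

Hence C_0 ≅ Z^9, C_1 ≅ Z^27, C_2 ≅ Z^18.

The boundary map ∂_1: C_1 → C_0 is given by ∂[p,q] = [q] − [p].
The 9×27 boundary matrix has rank 8 and Smith normal form diag(1,1,1,1,1,1,1,1).

∂_2: C_2 → C_1 maps a triangle to the signed sum of its edges. For instance
  ∂FLM = LM − FM + FL,
  ∂ADG = DG − AG + AD.
As a 27×18 matrix over Z this has rank 17, with invariant factors (1,1,1,1,1,1,1,1,1,1,1,1,1,1,1,1,1).

Reading off H_k = ker ∂_k / im ∂_{k+1}:

  H_0: rank C_0 − rank ∂_1 = 9 − 8 = 1, and the invariant factors of ∂_1 are all 1, so H_0 ≅ Z.
  H_1: rank ker ∂_1 − rank ∂_2 = (27 − 8) − 17 = 2, and the invariant factors of ∂_2 are all 1, so H_1 ≅ Z^2.
  H_2: rank ker ∂_2 − rank ∂_3 = (18 − 17) − 0 = 1, and there is no ∂_3, so H_2 ≅ Z.

As a check, the Euler characteristic is 9 − 27 + 18 = 0, which agrees with 1 − 2 + 1 = 0.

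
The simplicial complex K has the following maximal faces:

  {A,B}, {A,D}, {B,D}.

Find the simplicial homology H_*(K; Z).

H_0 = Z,  H_1 = Z.

Fix the vertex order A < B < D and write every simplex with vertices in increasing order. Then dim K = 1 and the simplices of K are:

  0-simplices (3): A, B, D
  1-simplices (3): AB, AD, BD

so the chain groups are C_0 ≅ Z^3, C_1 ≅ Z^3.

∂_1: C_1 → C_0 maps an edge to its endpoints' difference, ∂[p,q] = q − p. For instance
  ∂AD = D − A.
The 3×3 boundary matrix has rank 2 and Smith normal form diag(1,1).

Reading off H_k = ker ∂_k / im ∂_{k+1}:

  H_0: rank C_0 − rank ∂_1 = 3 − 2 = 1, and the invariant factors of ∂_1 are all 1, so H_0 = Z.
  H_1: rank ker ∂_1 − rank ∂_2 = (3 − 2) − 0 = 1, and there is no ∂_2, so H_1 = Z.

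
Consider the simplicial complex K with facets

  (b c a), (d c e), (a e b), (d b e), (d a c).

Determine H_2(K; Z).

Order the vertices as a < b < c < d < e. Listing each simplex with vertices in this order, K has dimension 2 with simplices:

  0-simplices (5): a, b, c, d, e
  1-simplices (10): ab, ac, ad, ae, bc, bd, be, cd, ce, de
  2-simplices (5): abc, abe, acd, bde, cde

so the chain groups are C_0 ≅ Z^5, C_1 ≅ Z^10, C_2 ≅ Z^5.

Boundary ∂_1: C_1 → C_0 is given by ∂[p,q] = [q] − [p]. For instance
  ∂ad = d − a.
The 5×10 boundary matrix has rank 4 and Smith normal form diag(1,1,1,1).

∂_2: C_2 → C_1 maps a triangle to the signed sum of its edges. For instance
  ∂cde = de − ce + cd,
  ∂bde = de − be + bd.
The resulting 10×5 matrix has rank 5, and its Smith normal form has invariant factors (1,1,1,1,1).

Reading off H_k = ker ∂_k / im ∂_{k+1}:

  H_2: rank ker ∂_2 − rank ∂_3 = (5 − 5) − 0 = 0, and there is no ∂_3, so H_2 = 0.

H_2 = 0.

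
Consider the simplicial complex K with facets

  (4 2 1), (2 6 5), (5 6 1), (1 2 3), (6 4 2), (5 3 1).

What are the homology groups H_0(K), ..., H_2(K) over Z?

H_0 = Z,  H_1 = Z,  H_2 = 0.

Take the total order 1 < 2 < 3 < 4 < 5 < 6 on the vertex set. Then K (dimension 2) consists of the simplices:

  0-simplices (6): [1], [2], [3], [4], [5], [6]
  1-simplices (12): [1,2], [1,3], [1,4], [1,5], [1,6], [2,3], [2,4], [2,5], [2,6], [3,5], [4,6], [5,6]
  2-simplices (6): [1,2,3], [1,2,4], [1,3,5], [1,5,6], [2,4,6], [2,5,6]

so the chain groups are C_0 ≅ Z^6, C_1 ≅ Z^12, C_2 ≅ Z^6.

Boundary ∂_1: C_1 → C_0 sends each edge [p,q] (with p < q) to q − p.
The resulting 6×12 matrix has rank 5, and its Smith normal form has invariant factors (1,1,1,1,1).

Boundary ∂_2: C_2 → C_1 maps a triangle to the signed sum of its edges. For instance
  ∂[1,3,5] = [3,5] − [1,5] + [1,3],
  ∂[1,5,6] = [5,6] − [1,6] + [1,5].
The 12×6 boundary matrix has rank 6 and Smith normal form diag(1,1,1,1,1,1).

From H_k ≅ ker(∂_k) / im(∂_{k+1}) we obtain:

  H_0: rank C_0 − rank ∂_1 = 6 − 5 = 1, and the invariant factors of ∂_1 are all 1, so H_0 = Z.
  H_1: rank ker ∂_1 − rank ∂_2 = (12 − 5) − 6 = 1, and the invariant factors of ∂_2 are all 1, so H_1 = Z.
  H_2: rank ker ∂_2 − rank ∂_3 = (6 − 6) − 0 = 0, and there is no ∂_3, so H_2 = 0.

As a check, the Euler characteristic is 6 − 12 + 6 = 0, which agrees with 1 − 1 + 0 = 0.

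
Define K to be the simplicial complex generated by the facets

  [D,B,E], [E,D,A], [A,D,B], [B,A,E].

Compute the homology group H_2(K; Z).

We work with the vertex ordering A < B < D < E. The simplices of K, each written with vertices in increasing order, are:

  0-simplices (4): A, B, D, E
  1-simplices (6): AB, AD, AE, BD, BE, DE
  2-simplices (4): ABD, ABE, ADE, BDE

Hence C_0 ≅ Z^4, C_1 ≅ Z^6, C_2 ≅ Z^4.

∂_1: C_1 → C_0 sends each edge [p,q] (with p < q) to q − p. For instance
  ∂AD = D − A.
The resulting 4×6 matrix has rank 3, and its Smith normal form has invariant factors (1,1,1).

Boundary ∂_2: C_2 → C_1 sends each 2-simplex [p,q,r] to [q,r] − [p,r] + [p,q]. For instance
  ∂ABE = BE − AE + AB,
  ∂ADE = DE − AE + AD.
As a 6×4 matrix over Z this has rank 3, with invariant factors (1,1,1).

Reading off H_k = ker ∂_k / im ∂_{k+1}:

  H_2: rank ker ∂_2 − rank ∂_3 = (4 − 3) − 0 = 1, and there is no ∂_3, so H_2 = Z.

H_2 = Z.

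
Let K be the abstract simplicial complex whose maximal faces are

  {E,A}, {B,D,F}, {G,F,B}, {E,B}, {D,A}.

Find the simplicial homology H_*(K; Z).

K has 6 vertices, 8 edges, 2 triangles.
rank ∂_0 = 0, rank ∂_1 = 5 ⇒ b_0 = 6 − 0 − 5 = 1; all invariant factors of ∂_1 are 1 so no torsion. So H_0 = Z.
rank ∂_1 = 5, rank ∂_2 = 2 ⇒ b_1 = 8 − 5 − 2 = 1; all invariant factors of ∂_2 are 1 so no torsion. So H_1 = Z.
rank ∂_2 = 2, rank ∂_3 = 0 ⇒ b_2 = 2 − 2 − 0 = 0. So H_2 = 0.

H_0 ≅ Z,  H_1 ≅ Z,  H_2 = 0.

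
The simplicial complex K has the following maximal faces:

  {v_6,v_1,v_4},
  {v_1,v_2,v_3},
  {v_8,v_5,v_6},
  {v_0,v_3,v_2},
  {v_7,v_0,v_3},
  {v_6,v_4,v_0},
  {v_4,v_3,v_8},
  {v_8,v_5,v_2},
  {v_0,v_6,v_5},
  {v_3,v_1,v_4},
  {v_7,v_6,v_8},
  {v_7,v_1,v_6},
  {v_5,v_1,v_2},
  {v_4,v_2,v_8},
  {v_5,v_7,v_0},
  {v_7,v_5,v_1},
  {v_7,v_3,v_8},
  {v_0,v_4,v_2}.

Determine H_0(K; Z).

Take the total order v_0 < v_1 < v_2 < v_3 < v_4 < v_5 < v_6 < v_7 < v_8 on the vertex set. Then K (dimension 2) consists of the simplices:

  0-simplices (9): [v_0], [v_1], [v_2], [v_3], [v_4], [v_5], [v_6], [v_7], [v_8]
  1-simplices (27): (27 of them)
  2-simplices (18): (18 of them)

Hence C_0 ≅ Z^9, C_1 ≅ Z^27, C_2 ≅ Z^18.

The boundary map ∂_1: C_1 → C_0 is given by ∂[p,q] = [q] − [p].
As a 9×27 matrix over Z this has rank 8, with invariant factors (1,1,1,1,1,1,1,1).

Boundary ∂_2: C_2 → C_1 sends each 2-simplex [p,q,r] to [q,r] − [p,r] + [p,q]. For instance
  ∂[v_1,v_2,v_3] = [v_2,v_3] − [v_1,v_3] + [v_1,v_2],
  ∂[v_6,v_7,v_8] = [v_7,v_8] − [v_6,v_8] + [v_6,v_7].
The 27×18 boundary matrix has rank 18 and Smith normal form diag(1,1,1,1,1,1,1,1,1,1,1,1,1,1,1,1,1,2).

From H_k ≅ ker(∂_k) / im(∂_{k+1}) we obtain:

  H_0: rank C_0 − rank ∂_1 = 9 − 8 = 1, and the invariant factors of ∂_1 are all 1, so H_0 = Z.

(K is a triangulation of the Klein bottle.)

H_0 = Z.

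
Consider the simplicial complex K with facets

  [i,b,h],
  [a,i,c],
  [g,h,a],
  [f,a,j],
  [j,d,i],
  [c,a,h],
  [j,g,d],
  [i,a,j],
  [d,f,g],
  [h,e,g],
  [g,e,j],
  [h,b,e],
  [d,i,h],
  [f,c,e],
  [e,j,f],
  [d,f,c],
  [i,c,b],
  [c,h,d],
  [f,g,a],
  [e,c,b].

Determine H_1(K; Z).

Take the total order a < b < c < d < e < f < g < h < i < j on the vertex set. Then K (dimension 2) consists of the simplices:

  0-simplices (10): a, b, c, d, e, f, g, h, i, j
  1-simplices (30): ac, af, ag, ah, ai, aj, bc, be, bh, bi, cd, ce, cf, ch, ci, df, dg, dh, di, dj, ef, eg, eh, ej, fg, fj, gh, gj, hi, ij
  2-simplices (20): ach, aci, afg, afj, agh, aij, bce, bci, beh, bhi, cdf, cdh, cef, dfg, dgj, dhi, dij, efj, egh, egj

so the chain groups are C_0 ≅ Z^10, C_1 ≅ Z^30, C_2 ≅ Z^20.

Boundary ∂_1: C_1 → C_0 is given by ∂[p,q] = [q] − [p]. For instance
  ∂bh = h − b.
The 10×30 boundary matrix has rank 9 and Smith normal form diag(1,1,1,1,1,1,1,1,1).

Boundary ∂_2: C_2 → C_1 sends each 2-simplex [p,q,r] to [q,r] − [p,r] + [p,q]. For instance
  ∂dfg = fg − dg + df,
  ∂bce = ce − be + bc.
The resulting 30×20 matrix has rank 20, and its Smith normal form has invariant factors (1,1,1,1,1,1,1,1,1,1,1,1,1,1,1,1,1,1,1,2).

Reading off H_k = ker ∂_k / im ∂_{k+1}:

  H_1: rank ker ∂_1 − rank ∂_2 = (30 − 9) − 20 = 1, and ∂_2 has invariant factor 2 > 1, so H_1 ≅ Z ⊕ Z/2.

H_1 = Z ⊕ Z/2.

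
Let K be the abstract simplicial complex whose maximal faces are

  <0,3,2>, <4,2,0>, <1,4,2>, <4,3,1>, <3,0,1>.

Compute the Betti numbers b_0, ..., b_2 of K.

b_0 = 1, b_1 = 1, b_2 = 0.

K has 5 vertices, 10 edges, 5 triangles.
rank ∂_0 = 0, rank ∂_1 = 4 ⇒ b_0 = 5 − 0 − 4 = 1; all invariant factors of ∂_1 are 1 so no torsion. So H_0 = Z.
rank ∂_1 = 4, rank ∂_2 = 5 ⇒ b_1 = 10 − 4 − 5 = 1; all invariant factors of ∂_2 are 1 so no torsion. So H_1 = Z.
rank ∂_2 = 5, rank ∂_3 = 0 ⇒ b_2 = 5 − 5 − 0 = 0. So H_2 = 0.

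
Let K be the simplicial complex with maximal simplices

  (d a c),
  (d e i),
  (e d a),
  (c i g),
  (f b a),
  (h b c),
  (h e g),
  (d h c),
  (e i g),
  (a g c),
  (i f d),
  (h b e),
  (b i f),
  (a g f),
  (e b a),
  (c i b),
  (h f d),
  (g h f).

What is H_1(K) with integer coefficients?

H_1 ≅ Z^2.

Order the vertices as a < b < c < d < e < f < g < h < i. Listing each simplex with vertices in this order, K has dimension 2 with simplices:

  0-simplices (9): a, b, c, d, e, f, g, h, i
  1-simplices (27): ab, ac, ad, ae, af, ag, bc, be, bf, bh, bi, cd, cg, ch, ci, de, df, dh, di, eg, eh, ei, fg, fh, fi, gh, gi
  2-simplices (18): abe, abf, acd, acg, ade, afg, bch, bci, beh, bfi, cdh, cgi, dei, dfh, dfi, egh, egi, fgh

giving chain groups C_0 ≅ Z^9, C_1 ≅ Z^27, C_2 ≅ Z^18.

Boundary ∂_1: C_1 → C_0 maps an edge to its endpoints' difference, ∂[p,q] = q − p. For instance
  ∂de = e − d.
As a 9×27 matrix over Z this has rank 8, with invariant factors (1,1,1,1,1,1,1,1).

The boundary map ∂_2: C_2 → C_1 maps a triangle to the signed sum of its edges. For instance
  ∂abf = bf − af + ab,
  ∂fgh = gh − fh + fg.
As a 27×18 matrix over Z this has rank 17, with invariant factors (1,1,1,1,1,1,1,1,1,1,1,1,1,1,1,1,1).

Computing H_k = (kernel of ∂_k) / (image of ∂_{k+1}):

  H_1: rank ker ∂_1 − rank ∂_2 = (27 − 8) − 17 = 2, and the invariant factors of ∂_2 are all 1, so H_1 = Z^2.

(K is a triangulation of the torus T^2.)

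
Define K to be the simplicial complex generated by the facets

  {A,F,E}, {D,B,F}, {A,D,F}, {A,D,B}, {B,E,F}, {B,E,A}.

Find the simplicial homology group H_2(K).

We work with the vertex ordering A < B < D < E < F. The simplices of K, each written with vertices in increasing order, are:

  0-simplices (5): A, B, D, E, F
  1-simplices (9): AB, AD, AE, AF, BD, BE, BF, DF, EF
  2-simplices (6): ABD, ABE, ADF, AEF, BDF, BEF

giving chain groups C_0 ≅ Z^5, C_1 ≅ Z^9, C_2 ≅ Z^6.

∂_1: C_1 → C_0 is given by ∂[p,q] = [q] − [p]. For instance
  ∂AE = E − A.
This gives a 5×9 integer matrix of rank 4; reducing to Smith normal form yields diagonal entries (1,1,1,1).

Boundary ∂_2: C_2 → C_1 maps a triangle to the signed sum of its edges. For instance
  ∂BEF = EF − BF + BE,
  ∂AEF = EF − AF + AE.
The 9×6 boundary matrix has rank 5 and Smith normal form diag(1,1,1,1,1).

Reading off H_k = ker ∂_k / im ∂_{k+1}:

  H_2: rank ker ∂_2 − rank ∂_3 = (6 − 5) − 0 = 1, and there is no ∂_3, so H_2 ≅ Z.

(K is a triangulation of the 2-sphere S^2.)

H_2 = Z.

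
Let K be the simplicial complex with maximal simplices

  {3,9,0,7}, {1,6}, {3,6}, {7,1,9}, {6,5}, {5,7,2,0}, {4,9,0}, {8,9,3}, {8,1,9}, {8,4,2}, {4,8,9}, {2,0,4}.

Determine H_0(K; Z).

Fix the vertex order 0 < 1 < 2 < 3 < 4 < 5 < 6 < 7 < 8 < 9 and write every simplex with vertices in increasing order. Then dim K = 3 and the simplices of K are:

  0-simplices (10): [0], [1], [2], [3], [4], [5], [6], [7], [8], [9]
  1-simplices (24): (24 of them)
  2-simplices (15): [0,2,4], [0,2,5], [0,2,7], [0,3,7], [0,3,9], [0,4,9], [0,5,7], [0,7,9], [1,7,9], [1,8,9], [2,4,8], [2,5,7], [3,7,9], [3,8,9], [4,8,9]
  3-simplices (2): [0,2,5,7], [0,3,7,9]

Hence C_0 ≅ Z^10, C_1 ≅ Z^24, C_2 ≅ Z^15, C_3 ≅ Z^2.

The boundary map ∂_1: C_1 → C_0 maps an edge to its endpoints' difference, ∂[p,q] = q − p.
This gives a 10×24 integer matrix of rank 9; reducing to Smith normal form yields diagonal entries (1,1,1,1,1,1,1,1,1).

Boundary ∂_2: C_2 → C_1 maps a triangle to the signed sum of its edges. For instance
  ∂[4,8,9] = [8,9] − [4,9] + [4,8],
  ∂[0,3,9] = [3,9] − [0,9] + [0,3].
The 24×15 boundary matrix has rank 13 and Smith normal form diag(1,1,1,1,1,1,1,1,1,1,1,1,1).

Boundary ∂_3: C_3 → C_2 sends each 3-simplex σ to the alternating sum Σ_i (−1)^i (σ with its i-th vertex removed). For instance
  ∂[0,3,7,9] = [3,7,9] − [0,7,9] + [0,3,9] − [0,3,7],
  ∂[0,2,5,7] = [2,5,7] − [0,5,7] + [0,2,7] − [0,2,5].
The resulting 15×2 matrix has rank 2, and its Smith normal form has invariant factors (1,1).

Now H_k = ker ∂_k / im ∂_{k+1}, so:

  H_0: rank C_0 − rank ∂_1 = 10 − 9 = 1, and the invariant factors of ∂_1 are all 1, so H_0 = Z.

H_0 ≅ Z.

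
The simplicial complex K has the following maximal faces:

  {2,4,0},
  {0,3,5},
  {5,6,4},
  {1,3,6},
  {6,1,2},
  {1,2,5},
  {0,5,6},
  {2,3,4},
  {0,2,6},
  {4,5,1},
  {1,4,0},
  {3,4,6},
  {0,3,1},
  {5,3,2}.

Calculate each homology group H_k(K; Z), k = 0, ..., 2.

Order the vertices as 0 < 1 < 2 < 3 < 4 < 5 < 6. Listing each simplex with vertices in this order, K has dimension 2 with simplices:

  0-simplices (7): [0], [1], [2], [3], [4], [5], [6]
  1-simplices (21): [0,1], [0,2], [0,3], [0,4], [0,5], [0,6], [1,2], [1,3], [1,4], [1,5], [1,6], [2,3], [2,4], [2,5], [2,6], [3,4], [3,5], [3,6], [4,5], [4,6], [5,6]
  2-simplices (14): [0,1,3], [0,1,4], [0,2,4], [0,2,6], [0,3,5], [0,5,6], [1,2,5], [1,2,6], [1,3,6], [1,4,5], [2,3,4], [2,3,5], [3,4,6], [4,5,6]

Hence C_0 ≅ Z^7, C_1 ≅ Z^21, C_2 ≅ Z^14.

∂_1: C_1 → C_0 maps an edge to its endpoints' difference, ∂[p,q] = q − p.
The 7×21 boundary matrix has rank 6 and Smith normal form diag(1,1,1,1,1,1).

The boundary map ∂_2: C_2 → C_1 maps a triangle to the signed sum of its edges. For instance
  ∂[1,2,5] = [2,5] − [1,5] + [1,2],
  ∂[0,2,6] = [2,6] − [0,6] + [0,2].
The resulting 21×14 matrix has rank 13, and its Smith normal form has invariant factors (1,1,1,1,1,1,1,1,1,1,1,1,1).

Reading off H_k = ker ∂_k / im ∂_{k+1}:

  H_0: rank C_0 − rank ∂_1 = 7 − 6 = 1, and the invariant factors of ∂_1 are all 1, so H_0 = Z.
  H_1: rank ker ∂_1 − rank ∂_2 = (21 − 6) − 13 = 2, and the invariant factors of ∂_2 are all 1, so H_1 = Z^2.
  H_2: rank ker ∂_2 − rank ∂_3 = (14 − 13) − 0 = 1, and there is no ∂_3, so H_2 = Z.

(K is a triangulation of the torus T^2.)

H_0 = Z,  H_1 = Z^2,  H_2 = Z.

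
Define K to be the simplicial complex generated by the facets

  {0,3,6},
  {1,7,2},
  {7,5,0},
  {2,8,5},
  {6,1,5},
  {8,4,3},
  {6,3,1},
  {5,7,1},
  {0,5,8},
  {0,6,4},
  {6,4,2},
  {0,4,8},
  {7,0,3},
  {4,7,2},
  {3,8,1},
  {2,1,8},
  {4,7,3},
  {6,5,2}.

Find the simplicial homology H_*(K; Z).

H_0 ≅ Z,  H_1 ≅ Z ⊕ Z/2,  H_2 = 0.

Order the vertices as 0 < 1 < 2 < 3 < 4 < 5 < 6 < 7 < 8. Listing each simplex with vertices in this order, K has dimension 2 with simplices:

  0-simplices (9): [0], [1], [2], [3], [4], [5], [6], [7], [8]
  1-simplices (27): (27 of them)
  2-simplices (18): [0,3,6], [0,3,7], [0,4,6], [0,4,8], [0,5,7], [0,5,8], [1,2,7], [1,2,8], [1,3,6], [1,3,8], [1,5,6], [1,5,7], [2,4,6], [2,4,7], [2,5,6], [2,5,8], [3,4,7], [3,4,8]

giving chain groups C_0 ≅ Z^9, C_1 ≅ Z^27, C_2 ≅ Z^18.

The boundary map ∂_1: C_1 → C_0 maps an edge to its endpoints' difference, ∂[p,q] = q − p. For instance
  ∂[4,7] = [7] − [4].
The 9×27 boundary matrix has rank 8 and Smith normal form diag(1,1,1,1,1,1,1,1).

Boundary ∂_2: C_2 → C_1 acts by ∂[p,q,r] = [q,r] − [p,r] + [p,q]. For instance
  ∂[0,3,7] = [3,7] − [0,7] + [0,3],
  ∂[3,4,8] = [4,8] − [3,8] + [3,4].
This gives a 27×18 integer matrix of rank 18; reducing to Smith normal form yields diagonal entries (1,1,1,1,1,1,1,1,1,1,1,1,1,1,1,1,1,2).

Now H_k = ker ∂_k / im ∂_{k+1}, so:

  H_0: rank C_0 − rank ∂_1 = 9 − 8 = 1, and the invariant factors of ∂_1 are all 1, so H_0 ≅ Z.
  H_1: rank ker ∂_1 − rank ∂_2 = (27 − 8) − 18 = 1, and ∂_2 has invariant factor 2 > 1, so H_1 ≅ Z ⊕ Z/2.
  H_2: rank ker ∂_2 − rank ∂_3 = (18 − 18) − 0 = 0, and there is no ∂_3, so H_2 ≅ 0.

As a check, the Euler characteristic is 9 − 27 + 18 = 0, which agrees with 1 − 1 + 0 = 0.
(K is a triangulation of the Klein bottle.)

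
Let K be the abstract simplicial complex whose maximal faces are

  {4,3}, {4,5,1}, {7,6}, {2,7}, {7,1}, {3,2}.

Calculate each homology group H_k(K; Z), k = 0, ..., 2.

H_0 ≅ Z,  H_1 ≅ Z,  H_2 = 0.

Take the total order 1 < 2 < 3 < 4 < 5 < 6 < 7 on the vertex set. Then K (dimension 2) consists of the simplices:

  0-simplices (7): [1], [2], [3], [4], [5], [6], [7]
  1-simplices (8): [1,4], [1,5], [1,7], [2,3], [2,7], [3,4], [4,5], [6,7]
  2-simplices (1): [1,4,5]

Hence C_0 ≅ Z^7, C_1 ≅ Z^8, C_2 ≅ Z^1.

∂_1: C_1 → C_0 is given by ∂[p,q] = [q] − [p]. For instance
  ∂[1,5] = [5] − [1].
The 7×8 boundary matrix has rank 6 and Smith normal form diag(1,1,1,1,1,1).

Boundary ∂_2: C_2 → C_1 maps a triangle to the signed sum of its edges. For instance
  ∂[1,4,5] = [4,5] − [1,5] + [1,4].
This gives a 8×1 integer matrix of rank 1; reducing to Smith normal form yields diagonal entries (1).

From H_k ≅ ker(∂_k) / im(∂_{k+1}) we obtain:

  H_0: rank C_0 − rank ∂_1 = 7 − 6 = 1, and the invariant factors of ∂_1 are all 1, so H_0 ≅ Z.
  H_1: rank ker ∂_1 − rank ∂_2 = (8 − 6) − 1 = 1, and the invariant factors of ∂_2 are all 1, so H_1 ≅ Z.
  H_2: rank ker ∂_2 − rank ∂_3 = (1 − 1) − 0 = 0, and there is no ∂_3, so H_2 ≅ 0.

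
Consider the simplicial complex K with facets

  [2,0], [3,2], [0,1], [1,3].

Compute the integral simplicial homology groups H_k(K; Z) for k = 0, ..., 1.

We work with the vertex ordering 0 < 1 < 2 < 3. The simplices of K, each written with vertices in increasing order, are:

  0-simplices (4): [0], [1], [2], [3]
  1-simplices (4): [0,1], [0,2], [1,3], [2,3]

Hence C_0 ≅ Z^4, C_1 ≅ Z^4.

Boundary ∂_1: C_1 → C_0 is given by ∂[p,q] = [q] − [p].
The resulting 4×4 matrix has rank 3, and its Smith normal form has invariant factors (1,1,1).

From H_k ≅ ker(∂_k) / im(∂_{k+1}) we obtain:

  H_0: rank C_0 − rank ∂_1 = 4 − 3 = 1, and the invariant factors of ∂_1 are all 1, so H_0 ≅ Z.
  H_1: rank ker ∂_1 − rank ∂_2 = (4 − 3) − 0 = 1, and there is no ∂_2, so H_1 ≅ Z.

H_0 = Z,  H_1 = Z.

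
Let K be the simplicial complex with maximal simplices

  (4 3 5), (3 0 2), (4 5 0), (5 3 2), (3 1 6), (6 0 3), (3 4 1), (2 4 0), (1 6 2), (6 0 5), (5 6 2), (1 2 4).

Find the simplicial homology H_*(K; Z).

H_0 = Z,  H_1 = Z/2,  H_2 = 0.

Take the total order 0 < 1 < 2 < 3 < 4 < 5 < 6 on the vertex set. Then K (dimension 2) consists of the simplices:

  0-simplices (7): [0], [1], [2], [3], [4], [5], [6]
  1-simplices (18): [0,2], [0,3], [0,4], [0,5], [0,6], [1,2], [1,3], [1,4], [1,6], [2,3], [2,4], [2,5], [2,6], [3,4], [3,5], [3,6], [4,5], [5,6]
  2-simplices (12): [0,2,3], [0,2,4], [0,3,6], [0,4,5], [0,5,6], [1,2,4], [1,2,6], [1,3,4], [1,3,6], [2,3,5], [2,5,6], [3,4,5]

Hence C_0 ≅ Z^7, C_1 ≅ Z^18, C_2 ≅ Z^12.

The boundary map ∂_1: C_1 → C_0 is given by ∂[p,q] = [q] − [p]. For instance
  ∂[0,6] = [6] − [0].
The resulting 7×18 matrix has rank 6, and its Smith normal form has invariant factors (1,1,1,1,1,1).

∂_2: C_2 → C_1 acts by ∂[p,q,r] = [q,r] − [p,r] + [p,q]. For instance
  ∂[1,2,4] = [2,4] − [1,4] + [1,2],
  ∂[0,2,4] = [2,4] − [0,4] + [0,2].
This gives a 18×12 integer matrix of rank 12; reducing to Smith normal form yields diagonal entries (1,1,1,1,1,1,1,1,1,1,1,2).

From H_k ≅ ker(∂_k) / im(∂_{k+1}) we obtain:

  H_0: rank C_0 − rank ∂_1 = 7 − 6 = 1, and the invariant factors of ∂_1 are all 1, so H_0 ≅ Z.
  H_1: rank ker ∂_1 − rank ∂_2 = (18 − 6) − 12 = 0, and ∂_2 has invariant factor 2 > 1, so H_1 ≅ Z/2.
  H_2: rank ker ∂_2 − rank ∂_3 = (12 − 12) − 0 = 0, and there is no ∂_3, so H_2 ≅ 0.

As a check, the Euler characteristic is 7 − 18 + 12 = 1, which agrees with 1 − 0 + 0 = 1.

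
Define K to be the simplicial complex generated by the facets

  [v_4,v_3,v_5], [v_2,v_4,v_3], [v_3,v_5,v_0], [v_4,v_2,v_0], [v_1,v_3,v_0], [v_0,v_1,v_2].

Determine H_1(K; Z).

H_1 ≅ Z.

Order the vertices as v_0 < v_1 < v_2 < v_3 < v_4 < v_5. Listing each simplex with vertices in this order, K has dimension 2 with simplices:

  0-simplices (6): [v_0], [v_1], [v_2], [v_3], [v_4], [v_5]
  1-simplices (12): [v_0,v_1], [v_0,v_2], [v_0,v_3], [v_0,v_4], [v_0,v_5], [v_1,v_2], [v_1,v_3], [v_2,v_3], [v_2,v_4], [v_3,v_4], [v_3,v_5], [v_4,v_5]
  2-simplices (6): [v_0,v_1,v_2], [v_0,v_1,v_3], [v_0,v_2,v_4], [v_0,v_3,v_5], [v_2,v_3,v_4], [v_3,v_4,v_5]

giving chain groups C_0 ≅ Z^6, C_1 ≅ Z^12, C_2 ≅ Z^6.

The boundary map ∂_1: C_1 → C_0 is given by ∂[p,q] = [q] − [p]. For instance
  ∂[v_0,v_4] = [v_4] − [v_0].
The resulting 6×12 matrix has rank 5, and its Smith normal form has invariant factors (1,1,1,1,1).

∂_2: C_2 → C_1 maps a triangle to the signed sum of its edges. For instance
  ∂[v_0,v_1,v_3] = [v_1,v_3] − [v_0,v_3] + [v_0,v_1],
  ∂[v_0,v_3,v_5] = [v_3,v_5] − [v_0,v_5] + [v_0,v_3].
This gives a 12×6 integer matrix of rank 6; reducing to Smith normal form yields diagonal entries (1,1,1,1,1,1).

Now H_k = ker ∂_k / im ∂_{k+1}, so:

  H_1: rank ker ∂_1 − rank ∂_2 = (12 − 5) − 6 = 1, and the invariant factors of ∂_2 are all 1, so H_1 = Z.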